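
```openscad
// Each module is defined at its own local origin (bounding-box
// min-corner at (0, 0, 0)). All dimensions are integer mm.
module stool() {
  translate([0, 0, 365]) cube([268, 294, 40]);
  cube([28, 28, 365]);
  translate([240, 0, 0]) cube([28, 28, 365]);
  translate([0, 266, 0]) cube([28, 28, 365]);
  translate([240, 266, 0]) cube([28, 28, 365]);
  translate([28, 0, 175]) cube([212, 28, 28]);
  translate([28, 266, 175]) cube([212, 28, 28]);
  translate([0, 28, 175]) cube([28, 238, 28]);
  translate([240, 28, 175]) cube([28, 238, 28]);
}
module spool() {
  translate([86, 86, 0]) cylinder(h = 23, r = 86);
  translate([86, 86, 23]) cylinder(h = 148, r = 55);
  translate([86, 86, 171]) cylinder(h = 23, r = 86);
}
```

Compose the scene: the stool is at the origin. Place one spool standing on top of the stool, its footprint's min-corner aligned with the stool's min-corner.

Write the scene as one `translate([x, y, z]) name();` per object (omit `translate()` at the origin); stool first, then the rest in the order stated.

stool();
translate([0, 0, 405]) spool();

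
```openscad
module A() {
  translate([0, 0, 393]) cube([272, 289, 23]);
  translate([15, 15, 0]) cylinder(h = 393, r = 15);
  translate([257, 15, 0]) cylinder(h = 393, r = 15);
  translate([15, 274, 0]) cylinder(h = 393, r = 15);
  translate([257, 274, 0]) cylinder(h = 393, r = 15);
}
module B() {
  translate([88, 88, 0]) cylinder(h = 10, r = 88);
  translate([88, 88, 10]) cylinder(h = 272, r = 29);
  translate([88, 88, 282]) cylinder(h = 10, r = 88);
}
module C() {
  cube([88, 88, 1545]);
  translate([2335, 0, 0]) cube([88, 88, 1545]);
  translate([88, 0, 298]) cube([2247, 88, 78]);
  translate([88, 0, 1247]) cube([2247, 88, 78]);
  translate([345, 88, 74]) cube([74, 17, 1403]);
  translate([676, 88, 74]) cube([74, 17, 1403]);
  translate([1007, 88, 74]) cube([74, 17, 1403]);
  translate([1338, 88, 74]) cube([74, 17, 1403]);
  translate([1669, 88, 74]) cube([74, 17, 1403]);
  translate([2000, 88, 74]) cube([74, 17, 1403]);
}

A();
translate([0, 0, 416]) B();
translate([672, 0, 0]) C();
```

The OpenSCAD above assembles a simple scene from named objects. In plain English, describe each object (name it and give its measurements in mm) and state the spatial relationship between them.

A is a four-legged stool. The seat is a 272×289×23 mm slab whose top surface is at z = 416 mm; four round legs, each 30 mm in diameter, run from the floor (z = 0) to the underside of the seat, each leg's axis is inset half a diameter from the nearest pair of seat edges (so the leg's bounding box is flush with the corner).

B is a spool: two coaxial disc flanges of radius 88 mm and thickness 10 mm, joined by a core cylinder of radius 29 mm and height 272 mm. The lower flange rests on z = 0 and the three cylinders share a vertical axis.

C is a fence section. Two 88×88 mm posts, 1545 mm tall, stand on the floor with a clear span of 2247 mm between their inner faces. Two horizontal rails of 88×78 mm section span the gap between the posts with their undersides at z = 298 mm and z = 1247 mm, flush with the posts' −y face. 6 pickets, each 74 mm wide, 17 mm thick and 1403 mm tall, are fixed to the +y face of the rails with their bottoms at z = 74 mm, evenly spaced across the span with equal gaps (rounded down to the nearest mm) at the −x end and between each pair — any rounding remainder accumulates at the +x end.

The spool is on top of the stool. The fence section is on the floor beside the stool on its +x side.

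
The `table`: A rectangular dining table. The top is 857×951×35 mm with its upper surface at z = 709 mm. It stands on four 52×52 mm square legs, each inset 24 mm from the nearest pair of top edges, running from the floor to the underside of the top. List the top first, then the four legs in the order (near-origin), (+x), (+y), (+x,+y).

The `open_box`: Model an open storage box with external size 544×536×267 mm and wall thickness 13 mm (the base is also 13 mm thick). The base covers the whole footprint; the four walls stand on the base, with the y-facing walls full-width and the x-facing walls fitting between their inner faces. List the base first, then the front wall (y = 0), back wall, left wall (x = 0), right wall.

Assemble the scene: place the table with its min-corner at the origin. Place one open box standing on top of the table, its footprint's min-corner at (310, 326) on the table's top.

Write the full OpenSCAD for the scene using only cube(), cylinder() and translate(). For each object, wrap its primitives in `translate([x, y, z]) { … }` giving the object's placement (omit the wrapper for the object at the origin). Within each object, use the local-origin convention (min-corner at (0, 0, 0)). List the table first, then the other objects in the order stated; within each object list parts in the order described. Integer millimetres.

translate([0, 0, 674]) cube([857, 951, 35]);
translate([24, 24, 0]) cube([52, 52, 674]);
translate([781, 24, 0]) cube([52, 52, 674]);
translate([24, 875, 0]) cube([52, 52, 674]);
translate([781, 875, 0]) cube([52, 52, 674]);
translate([310, 326, 709]) {
  cube([544, 536, 13]);
  translate([0, 0, 13]) cube([544, 13, 254]);
  translate([0, 523, 13]) cube([544, 13, 254]);
  translate([0, 13, 13]) cube([13, 510, 254]);
  translate([531, 13, 13]) cube([13, 510, 254]);
}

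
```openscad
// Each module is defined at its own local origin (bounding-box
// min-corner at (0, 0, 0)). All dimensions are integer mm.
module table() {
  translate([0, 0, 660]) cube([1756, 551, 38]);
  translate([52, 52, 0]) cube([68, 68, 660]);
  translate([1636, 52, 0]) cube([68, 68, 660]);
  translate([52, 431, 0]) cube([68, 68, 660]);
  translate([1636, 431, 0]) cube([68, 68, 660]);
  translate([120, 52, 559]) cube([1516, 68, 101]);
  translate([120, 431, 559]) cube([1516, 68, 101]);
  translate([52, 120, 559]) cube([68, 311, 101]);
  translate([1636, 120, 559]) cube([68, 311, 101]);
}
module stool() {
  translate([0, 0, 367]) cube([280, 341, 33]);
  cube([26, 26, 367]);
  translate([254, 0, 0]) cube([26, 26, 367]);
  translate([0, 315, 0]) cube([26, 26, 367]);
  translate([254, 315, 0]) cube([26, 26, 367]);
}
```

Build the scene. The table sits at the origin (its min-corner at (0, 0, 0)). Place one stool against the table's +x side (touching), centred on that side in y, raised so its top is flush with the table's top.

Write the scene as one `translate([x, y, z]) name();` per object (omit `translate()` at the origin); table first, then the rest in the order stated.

table();
translate([1756, 105, 298]) stool();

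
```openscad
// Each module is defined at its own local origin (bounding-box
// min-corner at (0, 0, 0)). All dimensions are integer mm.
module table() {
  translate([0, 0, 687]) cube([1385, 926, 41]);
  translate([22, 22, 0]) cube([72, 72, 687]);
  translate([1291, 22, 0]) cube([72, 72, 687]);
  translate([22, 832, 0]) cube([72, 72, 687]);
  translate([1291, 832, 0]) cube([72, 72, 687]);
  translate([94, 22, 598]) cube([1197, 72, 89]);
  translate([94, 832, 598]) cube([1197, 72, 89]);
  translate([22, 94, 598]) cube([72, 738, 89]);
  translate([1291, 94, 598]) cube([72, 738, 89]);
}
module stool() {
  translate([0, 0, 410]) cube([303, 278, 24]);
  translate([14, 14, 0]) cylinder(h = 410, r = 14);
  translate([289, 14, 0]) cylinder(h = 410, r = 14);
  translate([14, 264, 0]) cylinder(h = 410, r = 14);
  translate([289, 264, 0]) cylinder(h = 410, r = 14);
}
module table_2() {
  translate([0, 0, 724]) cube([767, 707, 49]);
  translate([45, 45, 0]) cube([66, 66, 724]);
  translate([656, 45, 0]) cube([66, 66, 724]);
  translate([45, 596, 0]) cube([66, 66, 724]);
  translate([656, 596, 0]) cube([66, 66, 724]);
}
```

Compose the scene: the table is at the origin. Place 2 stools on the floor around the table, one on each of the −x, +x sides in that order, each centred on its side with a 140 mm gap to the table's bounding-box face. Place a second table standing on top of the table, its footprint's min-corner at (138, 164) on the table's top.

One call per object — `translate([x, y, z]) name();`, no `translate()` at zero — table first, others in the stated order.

table();
translate([-443, 324, 0]) stool();
translate([1525, 324, 0]) stool();
translate([138, 164, 728]) table_2();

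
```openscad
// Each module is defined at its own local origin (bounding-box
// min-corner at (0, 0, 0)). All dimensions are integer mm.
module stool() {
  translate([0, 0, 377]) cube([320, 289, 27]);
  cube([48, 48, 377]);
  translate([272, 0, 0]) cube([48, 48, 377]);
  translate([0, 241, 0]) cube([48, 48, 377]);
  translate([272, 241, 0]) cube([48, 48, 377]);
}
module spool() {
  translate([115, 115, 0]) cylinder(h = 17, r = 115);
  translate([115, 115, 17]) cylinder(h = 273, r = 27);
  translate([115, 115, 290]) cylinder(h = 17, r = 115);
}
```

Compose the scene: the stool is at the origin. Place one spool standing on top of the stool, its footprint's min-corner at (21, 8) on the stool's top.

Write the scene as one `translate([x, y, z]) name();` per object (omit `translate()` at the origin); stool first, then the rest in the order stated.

stool();
translate([21, 8, 404]) spool();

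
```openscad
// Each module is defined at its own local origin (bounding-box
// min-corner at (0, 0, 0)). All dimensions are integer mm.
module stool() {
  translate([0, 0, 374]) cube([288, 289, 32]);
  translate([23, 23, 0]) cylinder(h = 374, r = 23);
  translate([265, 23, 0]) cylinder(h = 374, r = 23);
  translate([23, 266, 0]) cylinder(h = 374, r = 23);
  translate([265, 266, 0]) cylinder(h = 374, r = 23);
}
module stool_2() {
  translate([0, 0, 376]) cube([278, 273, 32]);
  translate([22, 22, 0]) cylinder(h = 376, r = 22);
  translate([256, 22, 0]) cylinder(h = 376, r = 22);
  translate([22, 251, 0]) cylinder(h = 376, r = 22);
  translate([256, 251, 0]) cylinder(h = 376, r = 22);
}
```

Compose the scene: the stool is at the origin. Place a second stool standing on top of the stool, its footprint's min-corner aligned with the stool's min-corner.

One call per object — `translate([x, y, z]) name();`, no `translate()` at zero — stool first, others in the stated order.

stool();
translate([0, 0, 406]) stool_2();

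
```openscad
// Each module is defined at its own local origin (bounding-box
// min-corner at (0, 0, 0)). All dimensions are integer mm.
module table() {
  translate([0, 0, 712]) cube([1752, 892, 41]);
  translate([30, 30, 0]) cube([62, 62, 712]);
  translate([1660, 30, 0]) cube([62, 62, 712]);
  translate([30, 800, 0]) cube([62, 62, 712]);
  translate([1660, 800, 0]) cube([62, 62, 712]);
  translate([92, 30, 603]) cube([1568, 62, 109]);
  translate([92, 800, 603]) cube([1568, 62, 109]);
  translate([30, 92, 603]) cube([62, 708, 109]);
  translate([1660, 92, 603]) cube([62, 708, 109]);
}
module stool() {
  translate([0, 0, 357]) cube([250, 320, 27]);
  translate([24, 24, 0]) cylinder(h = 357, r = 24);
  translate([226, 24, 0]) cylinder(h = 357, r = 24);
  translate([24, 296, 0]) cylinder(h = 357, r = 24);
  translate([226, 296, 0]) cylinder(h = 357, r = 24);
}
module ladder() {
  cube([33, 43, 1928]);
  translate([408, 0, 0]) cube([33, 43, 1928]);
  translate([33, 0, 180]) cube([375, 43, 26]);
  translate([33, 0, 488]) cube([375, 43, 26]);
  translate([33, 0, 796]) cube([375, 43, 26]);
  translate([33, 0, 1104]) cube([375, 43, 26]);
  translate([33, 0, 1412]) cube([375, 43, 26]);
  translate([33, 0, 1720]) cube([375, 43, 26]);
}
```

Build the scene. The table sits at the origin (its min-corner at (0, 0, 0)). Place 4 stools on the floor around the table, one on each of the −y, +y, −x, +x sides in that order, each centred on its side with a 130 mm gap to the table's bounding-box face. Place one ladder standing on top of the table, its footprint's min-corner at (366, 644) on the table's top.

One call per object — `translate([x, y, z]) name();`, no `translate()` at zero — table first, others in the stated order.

table();
translate([751, -450, 0]) stool();
translate([751, 1022, 0]) stool();
translate([-380, 286, 0]) stool();
translate([1882, 286, 0]) stool();
translate([366, 644, 753]) ladder();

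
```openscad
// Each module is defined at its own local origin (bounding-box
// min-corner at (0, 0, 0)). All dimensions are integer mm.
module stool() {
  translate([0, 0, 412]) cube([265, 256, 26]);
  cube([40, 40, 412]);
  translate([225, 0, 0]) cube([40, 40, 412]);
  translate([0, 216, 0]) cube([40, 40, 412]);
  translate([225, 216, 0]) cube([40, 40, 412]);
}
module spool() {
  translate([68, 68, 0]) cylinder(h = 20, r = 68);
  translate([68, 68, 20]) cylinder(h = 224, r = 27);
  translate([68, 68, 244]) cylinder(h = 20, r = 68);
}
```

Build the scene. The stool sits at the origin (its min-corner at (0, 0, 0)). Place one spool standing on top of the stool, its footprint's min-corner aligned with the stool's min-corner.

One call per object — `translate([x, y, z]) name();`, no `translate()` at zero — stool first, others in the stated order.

stool();
translate([0, 0, 438]) spool();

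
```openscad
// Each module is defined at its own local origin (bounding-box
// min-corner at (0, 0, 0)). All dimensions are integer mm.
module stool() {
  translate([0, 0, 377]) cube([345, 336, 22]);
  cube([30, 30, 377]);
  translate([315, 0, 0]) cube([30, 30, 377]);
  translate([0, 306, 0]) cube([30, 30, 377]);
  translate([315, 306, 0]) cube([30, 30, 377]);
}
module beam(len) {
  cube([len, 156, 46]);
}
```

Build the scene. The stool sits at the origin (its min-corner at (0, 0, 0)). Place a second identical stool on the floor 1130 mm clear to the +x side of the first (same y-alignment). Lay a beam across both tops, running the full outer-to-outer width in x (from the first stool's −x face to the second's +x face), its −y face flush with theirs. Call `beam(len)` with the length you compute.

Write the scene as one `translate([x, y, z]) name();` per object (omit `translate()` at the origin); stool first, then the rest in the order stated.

stool();
translate([1475, 0, 0]) stool();
translate([0, 0, 399]) beam(1820);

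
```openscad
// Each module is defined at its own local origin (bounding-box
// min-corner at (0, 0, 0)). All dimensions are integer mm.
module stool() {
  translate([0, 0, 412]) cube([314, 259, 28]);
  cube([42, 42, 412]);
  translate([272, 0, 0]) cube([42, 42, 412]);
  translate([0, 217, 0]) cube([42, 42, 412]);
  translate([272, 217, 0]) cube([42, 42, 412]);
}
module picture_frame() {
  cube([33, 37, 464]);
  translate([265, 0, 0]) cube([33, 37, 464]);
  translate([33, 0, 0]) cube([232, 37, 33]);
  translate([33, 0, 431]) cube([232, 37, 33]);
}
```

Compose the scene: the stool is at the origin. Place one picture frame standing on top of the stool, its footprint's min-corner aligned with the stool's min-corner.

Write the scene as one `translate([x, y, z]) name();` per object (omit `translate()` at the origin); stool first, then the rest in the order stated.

stool();
translate([0, 0, 440]) picture_frame();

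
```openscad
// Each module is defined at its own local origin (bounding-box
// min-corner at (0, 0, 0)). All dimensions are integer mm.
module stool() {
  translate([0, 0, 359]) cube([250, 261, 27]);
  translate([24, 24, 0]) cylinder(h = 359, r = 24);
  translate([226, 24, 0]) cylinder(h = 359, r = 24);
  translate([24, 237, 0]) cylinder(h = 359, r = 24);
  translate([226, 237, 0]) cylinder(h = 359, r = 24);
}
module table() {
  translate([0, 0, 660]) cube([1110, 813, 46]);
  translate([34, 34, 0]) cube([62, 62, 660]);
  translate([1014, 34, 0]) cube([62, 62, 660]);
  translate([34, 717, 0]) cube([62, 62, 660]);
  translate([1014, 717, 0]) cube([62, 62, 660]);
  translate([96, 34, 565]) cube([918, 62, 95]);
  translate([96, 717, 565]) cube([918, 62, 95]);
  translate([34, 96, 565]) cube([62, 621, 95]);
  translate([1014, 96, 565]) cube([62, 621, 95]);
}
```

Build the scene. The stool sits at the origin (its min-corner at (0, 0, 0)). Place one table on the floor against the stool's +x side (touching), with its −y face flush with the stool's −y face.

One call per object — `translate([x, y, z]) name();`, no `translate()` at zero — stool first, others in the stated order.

stool();
translate([250, 0, 0]) table();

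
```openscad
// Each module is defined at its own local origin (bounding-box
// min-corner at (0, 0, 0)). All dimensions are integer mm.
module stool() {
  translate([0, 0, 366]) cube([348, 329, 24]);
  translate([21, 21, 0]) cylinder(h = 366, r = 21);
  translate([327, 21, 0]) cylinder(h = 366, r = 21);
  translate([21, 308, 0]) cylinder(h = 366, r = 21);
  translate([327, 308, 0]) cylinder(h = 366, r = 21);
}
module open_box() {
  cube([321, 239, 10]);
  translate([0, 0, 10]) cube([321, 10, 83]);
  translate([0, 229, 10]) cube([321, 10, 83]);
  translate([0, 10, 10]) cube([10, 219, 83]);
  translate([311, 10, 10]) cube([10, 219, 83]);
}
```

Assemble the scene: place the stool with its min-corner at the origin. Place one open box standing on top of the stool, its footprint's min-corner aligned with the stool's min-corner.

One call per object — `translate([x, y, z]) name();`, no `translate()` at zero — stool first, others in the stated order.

stool();
translate([0, 0, 390]) open_box();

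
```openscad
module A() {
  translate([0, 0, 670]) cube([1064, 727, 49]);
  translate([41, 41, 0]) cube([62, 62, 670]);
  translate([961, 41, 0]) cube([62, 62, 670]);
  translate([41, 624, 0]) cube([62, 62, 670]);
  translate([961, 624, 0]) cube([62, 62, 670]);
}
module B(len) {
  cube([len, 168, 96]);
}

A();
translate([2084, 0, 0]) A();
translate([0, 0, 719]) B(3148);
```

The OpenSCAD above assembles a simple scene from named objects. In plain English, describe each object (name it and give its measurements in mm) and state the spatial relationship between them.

A is a table: top 1064 mm (x) × 727 mm (y), 49 mm thick, upper face at z = 719 mm, on four 62×62 mm square legs, each inset 41 mm from the nearest pair of top edges, running from z = 0 to the bottom of the top.

B is a rectangular beam 3148 mm long (x), 168 mm deep (y), 96 mm thick (z).

The beam spans the tops of two tables placed 1020 mm apart, resting at z = 719 mm.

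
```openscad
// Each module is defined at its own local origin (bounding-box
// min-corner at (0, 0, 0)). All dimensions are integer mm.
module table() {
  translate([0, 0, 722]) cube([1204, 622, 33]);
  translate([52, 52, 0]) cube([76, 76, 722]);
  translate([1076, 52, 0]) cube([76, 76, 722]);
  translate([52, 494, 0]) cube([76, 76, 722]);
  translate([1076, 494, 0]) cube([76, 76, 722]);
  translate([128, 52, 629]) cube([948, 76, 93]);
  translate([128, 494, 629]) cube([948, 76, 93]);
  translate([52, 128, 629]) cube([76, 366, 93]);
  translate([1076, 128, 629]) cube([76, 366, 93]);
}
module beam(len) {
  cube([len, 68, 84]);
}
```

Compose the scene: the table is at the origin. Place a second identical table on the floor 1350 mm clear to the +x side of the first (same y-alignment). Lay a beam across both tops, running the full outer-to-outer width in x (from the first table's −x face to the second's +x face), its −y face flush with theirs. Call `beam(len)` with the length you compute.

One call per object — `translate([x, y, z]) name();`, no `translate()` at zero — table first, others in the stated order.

table();
translate([2554, 0, 0]) table();
translate([0, 0, 755]) beam(3758);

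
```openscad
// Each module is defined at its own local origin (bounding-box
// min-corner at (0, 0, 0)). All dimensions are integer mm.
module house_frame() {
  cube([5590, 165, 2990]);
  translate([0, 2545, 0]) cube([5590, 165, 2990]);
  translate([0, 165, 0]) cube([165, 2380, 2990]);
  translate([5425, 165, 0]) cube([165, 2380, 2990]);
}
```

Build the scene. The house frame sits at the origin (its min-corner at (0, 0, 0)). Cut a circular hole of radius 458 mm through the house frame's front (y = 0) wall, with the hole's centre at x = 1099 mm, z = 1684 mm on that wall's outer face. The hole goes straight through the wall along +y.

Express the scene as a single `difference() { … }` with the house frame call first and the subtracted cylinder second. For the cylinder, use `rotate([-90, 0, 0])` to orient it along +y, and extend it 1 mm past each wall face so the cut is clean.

difference() {
  house_frame();
  translate([1099, -1, 1684]) rotate([-90, 0, 0]) cylinder(h = 167, r = 458);
}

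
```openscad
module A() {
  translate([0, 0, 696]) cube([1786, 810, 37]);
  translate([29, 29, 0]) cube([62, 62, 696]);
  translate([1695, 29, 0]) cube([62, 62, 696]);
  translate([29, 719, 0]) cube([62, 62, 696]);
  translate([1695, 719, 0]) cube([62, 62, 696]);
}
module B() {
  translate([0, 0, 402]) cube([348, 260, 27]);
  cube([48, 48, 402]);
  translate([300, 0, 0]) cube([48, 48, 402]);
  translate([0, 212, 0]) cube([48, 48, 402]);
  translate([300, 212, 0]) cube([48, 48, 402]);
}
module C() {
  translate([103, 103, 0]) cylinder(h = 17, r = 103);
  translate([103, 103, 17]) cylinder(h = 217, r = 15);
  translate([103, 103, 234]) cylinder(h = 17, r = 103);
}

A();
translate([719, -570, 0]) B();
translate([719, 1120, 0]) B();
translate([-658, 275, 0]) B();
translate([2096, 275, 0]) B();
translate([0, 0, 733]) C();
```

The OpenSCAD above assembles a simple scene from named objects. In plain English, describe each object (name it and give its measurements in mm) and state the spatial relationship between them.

A is a table with a 1786×810 mm rectangular top, 37 mm thick, top surface at z = 733 mm, supported by four 62×62 mm square legs, each inset 29 mm from the nearest pair of top edges, running from the floor.

B is a simple wooden stool: a rectangular seat 348 mm (x) by 260 mm (y), 27 mm thick, top face at z = 429 mm, on four square legs, each 48×48 mm in cross-section. The legs rest on z = 0, each flush with a corner of the seat.

C is a spool: two coaxial disc flanges of radius 103 mm and thickness 17 mm, joined by a core cylinder of radius 15 mm and height 217 mm. The lower flange rests on z = 0 and the three cylinders share a vertical axis.

Four stools sit around the table at the −y, +y, −x, +x sides. The spool is on top of the table.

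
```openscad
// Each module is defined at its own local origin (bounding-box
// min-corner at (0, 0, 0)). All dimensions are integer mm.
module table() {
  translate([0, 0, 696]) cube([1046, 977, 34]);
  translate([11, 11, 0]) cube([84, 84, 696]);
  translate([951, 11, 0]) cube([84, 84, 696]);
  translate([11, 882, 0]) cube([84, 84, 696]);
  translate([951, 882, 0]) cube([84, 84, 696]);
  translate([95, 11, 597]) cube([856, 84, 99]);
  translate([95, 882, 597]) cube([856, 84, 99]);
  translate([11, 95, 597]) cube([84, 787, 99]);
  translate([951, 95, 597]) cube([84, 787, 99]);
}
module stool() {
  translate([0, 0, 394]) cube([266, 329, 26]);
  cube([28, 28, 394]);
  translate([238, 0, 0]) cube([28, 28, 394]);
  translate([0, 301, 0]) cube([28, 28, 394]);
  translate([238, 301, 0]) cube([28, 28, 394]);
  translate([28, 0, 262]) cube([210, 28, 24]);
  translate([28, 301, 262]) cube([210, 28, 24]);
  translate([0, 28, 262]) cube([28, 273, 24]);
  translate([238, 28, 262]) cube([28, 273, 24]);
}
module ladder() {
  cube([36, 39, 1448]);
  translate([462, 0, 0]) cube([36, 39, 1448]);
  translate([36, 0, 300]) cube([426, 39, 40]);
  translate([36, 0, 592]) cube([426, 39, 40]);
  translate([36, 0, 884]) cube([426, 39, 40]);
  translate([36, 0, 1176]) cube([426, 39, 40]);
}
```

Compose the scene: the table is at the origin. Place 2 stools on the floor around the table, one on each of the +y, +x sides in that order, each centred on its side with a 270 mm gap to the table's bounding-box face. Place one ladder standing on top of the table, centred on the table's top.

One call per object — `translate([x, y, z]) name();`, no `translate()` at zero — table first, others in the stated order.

table();
translate([390, 1247, 0]) stool();
translate([1316, 324, 0]) stool();
translate([274, 469, 730]) ladder();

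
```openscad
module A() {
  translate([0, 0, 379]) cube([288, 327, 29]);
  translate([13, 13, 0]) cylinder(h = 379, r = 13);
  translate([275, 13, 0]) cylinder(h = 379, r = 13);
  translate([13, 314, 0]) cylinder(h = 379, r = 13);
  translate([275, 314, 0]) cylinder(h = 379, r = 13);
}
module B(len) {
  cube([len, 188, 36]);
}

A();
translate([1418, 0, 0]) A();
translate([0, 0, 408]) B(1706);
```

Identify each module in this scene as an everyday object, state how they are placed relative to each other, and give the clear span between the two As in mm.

A is a stool. B is a beam. A beam spans the tops of two stools. The clear span between the two stools is 1130 mm.

Second stool starts at x = 1418; first ends at x = 288; clear span = 1418 − 288 = 1130 mm.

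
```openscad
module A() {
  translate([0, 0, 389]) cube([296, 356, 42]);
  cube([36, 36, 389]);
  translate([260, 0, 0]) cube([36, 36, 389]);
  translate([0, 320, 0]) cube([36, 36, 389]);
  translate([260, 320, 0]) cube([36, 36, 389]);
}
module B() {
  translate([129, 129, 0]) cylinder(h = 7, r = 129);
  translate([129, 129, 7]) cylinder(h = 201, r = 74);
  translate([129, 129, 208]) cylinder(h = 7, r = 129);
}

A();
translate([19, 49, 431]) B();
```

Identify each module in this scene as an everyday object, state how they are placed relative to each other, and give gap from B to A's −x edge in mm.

A is a stool. B is a spool. The spool is on top of the stool, centred. The gap from the spool to the stool's −x edge is 19 mm.

The spool's min-x is at 19; the stool's min-x is 0; gap = 19 mm.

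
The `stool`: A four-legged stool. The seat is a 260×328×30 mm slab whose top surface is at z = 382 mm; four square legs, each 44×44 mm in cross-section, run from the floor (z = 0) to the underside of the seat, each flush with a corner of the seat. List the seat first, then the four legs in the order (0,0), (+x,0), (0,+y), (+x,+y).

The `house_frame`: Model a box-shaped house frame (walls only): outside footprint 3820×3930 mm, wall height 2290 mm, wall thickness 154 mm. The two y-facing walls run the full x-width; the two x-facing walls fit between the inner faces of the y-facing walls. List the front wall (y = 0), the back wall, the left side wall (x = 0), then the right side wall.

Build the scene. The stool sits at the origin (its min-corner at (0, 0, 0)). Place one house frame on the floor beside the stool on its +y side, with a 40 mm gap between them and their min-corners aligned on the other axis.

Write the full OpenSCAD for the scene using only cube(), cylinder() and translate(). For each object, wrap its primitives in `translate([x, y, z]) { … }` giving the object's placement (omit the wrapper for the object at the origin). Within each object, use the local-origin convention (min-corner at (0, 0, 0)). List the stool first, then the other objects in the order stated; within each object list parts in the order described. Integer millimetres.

translate([0, 0, 352]) cube([260, 328, 30]);
cube([44, 44, 352]);
translate([216, 0, 0]) cube([44, 44, 352]);
translate([0, 284, 0]) cube([44, 44, 352]);
translate([216, 284, 0]) cube([44, 44, 352]);
translate([0, 368, 0]) {
  cube([3820, 154, 2290]);
  translate([0, 3776, 0]) cube([3820, 154, 2290]);
  translate([0, 154, 0]) cube([154, 3622, 2290]);
  translate([3666, 154, 0]) cube([154, 3622, 2290]);
}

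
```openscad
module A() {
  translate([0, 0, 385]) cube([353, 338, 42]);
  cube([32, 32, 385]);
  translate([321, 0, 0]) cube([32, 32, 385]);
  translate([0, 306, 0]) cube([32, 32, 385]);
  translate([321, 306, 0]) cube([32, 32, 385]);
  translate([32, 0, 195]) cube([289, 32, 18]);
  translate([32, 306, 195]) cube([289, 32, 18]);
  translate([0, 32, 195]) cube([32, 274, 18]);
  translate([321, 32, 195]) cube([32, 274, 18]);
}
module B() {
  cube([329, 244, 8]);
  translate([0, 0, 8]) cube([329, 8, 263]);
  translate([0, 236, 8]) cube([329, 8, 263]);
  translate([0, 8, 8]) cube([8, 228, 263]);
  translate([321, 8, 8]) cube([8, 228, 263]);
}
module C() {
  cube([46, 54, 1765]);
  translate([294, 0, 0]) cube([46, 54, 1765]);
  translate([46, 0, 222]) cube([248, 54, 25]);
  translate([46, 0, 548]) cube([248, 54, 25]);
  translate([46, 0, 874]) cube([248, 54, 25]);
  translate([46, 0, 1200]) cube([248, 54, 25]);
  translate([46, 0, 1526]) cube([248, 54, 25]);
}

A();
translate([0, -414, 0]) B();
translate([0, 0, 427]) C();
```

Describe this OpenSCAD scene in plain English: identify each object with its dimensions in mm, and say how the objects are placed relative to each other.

A is a simple wooden stool: a rectangular seat 353 mm (x) by 338 mm (y), 42 mm thick, top face at z = 427 mm, on four square legs, each 32×32 mm in cross-section. The legs rest on z = 0, each flush with a corner of the seat. Four stretchers, 32 mm wide and 18 mm tall, connect adjacent legs with their undersides at z = 195 mm, each running between the inner faces of the legs it joins and aligned with the legs' outer faces on the other axis.

B is an open storage box with external size 329×244×271 mm and wall thickness 8 mm (the base is also 8 mm thick). The base covers the whole footprint; the four walls stand on the base, with the y-facing walls full-width and the x-facing walls fitting between their inner faces.

C is a wooden ladder with two side rails of 46×54 mm section and 1765 mm height, set 340 mm apart overall. Between them run 5 rectangular rungs (54 mm deep, 25 mm thick), front faces flush with the rails' −y face. The bottom of the first rung is 222 mm above the floor and each subsequent rung is 326 mm higher than the one below.

The open box is on the floor beside the stool on its −y side. The ladder is on top of the stool.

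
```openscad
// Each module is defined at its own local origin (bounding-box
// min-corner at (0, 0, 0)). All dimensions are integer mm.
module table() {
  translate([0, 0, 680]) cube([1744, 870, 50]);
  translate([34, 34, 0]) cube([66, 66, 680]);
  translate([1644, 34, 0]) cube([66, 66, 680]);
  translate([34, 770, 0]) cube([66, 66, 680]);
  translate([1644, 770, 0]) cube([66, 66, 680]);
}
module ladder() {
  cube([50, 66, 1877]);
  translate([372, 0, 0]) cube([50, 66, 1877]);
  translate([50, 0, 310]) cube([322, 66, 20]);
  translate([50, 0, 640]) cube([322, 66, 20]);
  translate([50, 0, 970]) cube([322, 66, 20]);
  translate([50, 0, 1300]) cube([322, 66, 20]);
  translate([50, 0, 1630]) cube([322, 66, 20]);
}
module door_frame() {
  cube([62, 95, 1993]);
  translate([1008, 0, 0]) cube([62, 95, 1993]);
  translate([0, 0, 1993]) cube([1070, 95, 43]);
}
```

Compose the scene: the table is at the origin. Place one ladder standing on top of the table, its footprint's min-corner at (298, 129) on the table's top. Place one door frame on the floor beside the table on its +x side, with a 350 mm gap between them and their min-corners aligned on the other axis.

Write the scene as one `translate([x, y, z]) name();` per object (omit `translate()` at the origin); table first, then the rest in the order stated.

table();
translate([298, 129, 730]) ladder();
translate([2094, 0, 0]) door_frame();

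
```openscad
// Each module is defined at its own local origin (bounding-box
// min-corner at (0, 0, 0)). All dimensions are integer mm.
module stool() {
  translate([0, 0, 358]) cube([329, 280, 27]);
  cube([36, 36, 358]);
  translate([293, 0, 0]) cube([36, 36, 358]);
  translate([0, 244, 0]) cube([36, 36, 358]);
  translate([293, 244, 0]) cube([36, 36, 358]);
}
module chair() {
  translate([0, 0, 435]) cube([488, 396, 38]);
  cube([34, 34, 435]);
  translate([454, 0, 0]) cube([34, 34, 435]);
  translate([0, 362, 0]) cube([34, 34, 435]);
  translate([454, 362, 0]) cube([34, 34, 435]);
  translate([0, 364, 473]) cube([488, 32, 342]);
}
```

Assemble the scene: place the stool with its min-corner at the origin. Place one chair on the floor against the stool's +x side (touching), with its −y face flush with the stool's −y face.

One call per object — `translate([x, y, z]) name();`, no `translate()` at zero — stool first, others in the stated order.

stool();
translate([329, 0, 0]) chair();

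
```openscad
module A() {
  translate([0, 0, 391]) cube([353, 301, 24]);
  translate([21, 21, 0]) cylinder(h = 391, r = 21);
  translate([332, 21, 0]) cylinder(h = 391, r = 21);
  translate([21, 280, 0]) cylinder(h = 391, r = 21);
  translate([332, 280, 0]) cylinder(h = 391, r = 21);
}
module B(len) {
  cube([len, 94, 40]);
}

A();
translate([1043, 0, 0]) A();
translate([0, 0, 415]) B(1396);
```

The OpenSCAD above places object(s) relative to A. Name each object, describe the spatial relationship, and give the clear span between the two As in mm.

A is a stool. B is a beam. A beam spans the tops of two stools. The clear span between the two stools is 690 mm.

Second stool starts at x = 1043; first ends at x = 353; clear span = 1043 − 353 = 690 mm.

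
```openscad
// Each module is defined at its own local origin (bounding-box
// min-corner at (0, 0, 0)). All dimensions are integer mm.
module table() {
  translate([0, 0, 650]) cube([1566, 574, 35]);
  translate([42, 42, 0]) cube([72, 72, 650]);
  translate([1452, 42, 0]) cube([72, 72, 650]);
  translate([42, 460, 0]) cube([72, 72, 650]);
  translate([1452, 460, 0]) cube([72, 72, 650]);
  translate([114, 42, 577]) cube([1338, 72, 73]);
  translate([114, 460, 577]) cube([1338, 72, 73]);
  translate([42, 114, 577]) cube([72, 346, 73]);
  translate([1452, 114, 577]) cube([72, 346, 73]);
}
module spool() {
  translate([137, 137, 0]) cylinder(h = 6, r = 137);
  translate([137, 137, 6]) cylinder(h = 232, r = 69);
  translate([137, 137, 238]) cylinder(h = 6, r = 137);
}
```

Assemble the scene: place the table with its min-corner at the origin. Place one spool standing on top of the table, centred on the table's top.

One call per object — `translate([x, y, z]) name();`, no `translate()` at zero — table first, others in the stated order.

table();
translate([646, 150, 685]) spool();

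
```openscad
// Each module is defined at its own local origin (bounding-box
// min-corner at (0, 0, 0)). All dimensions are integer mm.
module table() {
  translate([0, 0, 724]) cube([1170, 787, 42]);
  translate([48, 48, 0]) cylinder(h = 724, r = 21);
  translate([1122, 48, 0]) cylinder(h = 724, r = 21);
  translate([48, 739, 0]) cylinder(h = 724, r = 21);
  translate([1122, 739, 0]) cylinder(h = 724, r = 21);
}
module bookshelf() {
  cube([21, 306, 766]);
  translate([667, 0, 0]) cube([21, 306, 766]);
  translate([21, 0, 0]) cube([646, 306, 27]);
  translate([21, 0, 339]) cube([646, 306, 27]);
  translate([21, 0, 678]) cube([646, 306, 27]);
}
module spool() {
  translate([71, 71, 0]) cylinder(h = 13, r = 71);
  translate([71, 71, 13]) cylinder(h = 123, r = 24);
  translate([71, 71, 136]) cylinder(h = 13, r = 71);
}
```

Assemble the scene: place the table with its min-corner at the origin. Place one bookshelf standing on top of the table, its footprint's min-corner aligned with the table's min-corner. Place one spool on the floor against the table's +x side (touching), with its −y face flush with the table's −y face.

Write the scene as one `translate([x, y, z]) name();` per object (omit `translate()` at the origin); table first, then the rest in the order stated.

table();
translate([0, 0, 766]) bookshelf();
translate([1170, 0, 0]) spool();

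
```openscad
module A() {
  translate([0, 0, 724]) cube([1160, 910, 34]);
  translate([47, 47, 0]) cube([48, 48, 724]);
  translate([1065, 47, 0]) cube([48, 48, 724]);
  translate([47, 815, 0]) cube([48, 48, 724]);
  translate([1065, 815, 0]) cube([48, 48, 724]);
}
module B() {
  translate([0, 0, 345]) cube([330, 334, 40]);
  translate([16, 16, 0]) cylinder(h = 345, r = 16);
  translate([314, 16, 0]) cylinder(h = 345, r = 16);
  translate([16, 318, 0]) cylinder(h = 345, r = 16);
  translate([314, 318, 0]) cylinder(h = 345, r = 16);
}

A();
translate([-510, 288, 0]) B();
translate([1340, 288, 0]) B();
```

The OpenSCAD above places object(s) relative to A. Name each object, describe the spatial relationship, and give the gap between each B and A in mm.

A is a table. B is a stool. Two stools sit around the table at the −x, +x sides. The gap between each stool and the table is 180 mm.

Each stool's nearest face is 180 mm from the table's bounding box.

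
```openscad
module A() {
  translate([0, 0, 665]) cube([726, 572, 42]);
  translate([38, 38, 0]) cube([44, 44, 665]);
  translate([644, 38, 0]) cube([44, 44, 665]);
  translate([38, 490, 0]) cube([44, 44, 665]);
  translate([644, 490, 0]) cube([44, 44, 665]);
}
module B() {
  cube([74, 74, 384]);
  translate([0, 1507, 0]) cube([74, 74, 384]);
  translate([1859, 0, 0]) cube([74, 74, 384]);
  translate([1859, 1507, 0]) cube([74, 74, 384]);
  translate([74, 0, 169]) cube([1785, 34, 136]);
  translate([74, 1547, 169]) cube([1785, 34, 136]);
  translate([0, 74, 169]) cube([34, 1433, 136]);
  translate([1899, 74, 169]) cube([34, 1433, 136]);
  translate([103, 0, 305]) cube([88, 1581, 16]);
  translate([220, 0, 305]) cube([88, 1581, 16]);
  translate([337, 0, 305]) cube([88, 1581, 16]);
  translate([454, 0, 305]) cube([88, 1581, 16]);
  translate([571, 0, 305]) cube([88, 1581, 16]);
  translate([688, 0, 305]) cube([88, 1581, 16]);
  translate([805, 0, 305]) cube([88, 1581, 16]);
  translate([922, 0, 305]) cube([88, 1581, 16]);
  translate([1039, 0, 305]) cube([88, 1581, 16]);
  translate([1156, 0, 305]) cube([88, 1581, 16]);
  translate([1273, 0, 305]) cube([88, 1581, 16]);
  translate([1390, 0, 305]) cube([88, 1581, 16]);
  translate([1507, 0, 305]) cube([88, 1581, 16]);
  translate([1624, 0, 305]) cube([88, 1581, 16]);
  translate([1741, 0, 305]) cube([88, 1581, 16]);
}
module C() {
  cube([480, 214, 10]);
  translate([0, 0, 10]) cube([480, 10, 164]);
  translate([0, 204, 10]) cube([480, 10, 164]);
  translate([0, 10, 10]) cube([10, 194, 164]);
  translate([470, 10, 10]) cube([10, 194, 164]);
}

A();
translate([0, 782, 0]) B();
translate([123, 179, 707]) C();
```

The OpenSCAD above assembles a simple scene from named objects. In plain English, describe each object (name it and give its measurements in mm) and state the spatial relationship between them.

A is a table with a 726×572 mm rectangular top, 42 mm thick, top surface at z = 707 mm, supported by four 44×44 mm square legs, each inset 38 mm from the nearest pair of top edges, running from the floor.

B is a bed frame 1933 mm long (x) by 1581 mm wide (y). Four 74×74 mm corner posts, 384 mm tall, at the corners of the footprint. Four rails of 34 mm thickness and 136 mm height run between adjacent posts with their undersides at z = 169 mm, their outer faces flush with the outside of the frame (the two x-running rails run between the posts' inner faces; the two y-running rails run between the posts' inner faces). 15 slats, each 88 mm wide (x) and 16 mm thick, lie across the top of the two x-running rails, running the full 1581 mm width of the frame in y; the slats are evenly spaced along x between the inner faces of the end posts with equal gaps (rounded down to the nearest mm) at the −x end and between each pair — any rounding remainder accumulates at the +x end.

C is an open-topped rectangular box: outside dimensions 480×214×174 mm, with a uniform wall and base thickness of 10 mm. The base is a full 480×214 slab on the floor; four walls sit on top of the base. The front and back walls (the −y and +y sides) span the full width; the two side walls fit between them.

The bed frame is on the floor beside the table on its +y side. The open box is on top of the table, centred.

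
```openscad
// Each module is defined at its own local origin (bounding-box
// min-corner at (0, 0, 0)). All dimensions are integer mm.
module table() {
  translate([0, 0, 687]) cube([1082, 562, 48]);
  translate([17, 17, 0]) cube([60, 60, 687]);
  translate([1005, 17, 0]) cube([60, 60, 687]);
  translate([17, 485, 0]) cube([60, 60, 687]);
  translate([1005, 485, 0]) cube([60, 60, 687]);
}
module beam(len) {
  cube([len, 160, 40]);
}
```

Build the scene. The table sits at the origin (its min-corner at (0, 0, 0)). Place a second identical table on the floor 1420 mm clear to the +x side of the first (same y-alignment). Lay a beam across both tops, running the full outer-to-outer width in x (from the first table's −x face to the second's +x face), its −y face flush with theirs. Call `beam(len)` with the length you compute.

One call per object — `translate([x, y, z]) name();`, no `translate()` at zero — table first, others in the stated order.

table();
translate([2502, 0, 0]) table();
translate([0, 0, 735]) beam(3584);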